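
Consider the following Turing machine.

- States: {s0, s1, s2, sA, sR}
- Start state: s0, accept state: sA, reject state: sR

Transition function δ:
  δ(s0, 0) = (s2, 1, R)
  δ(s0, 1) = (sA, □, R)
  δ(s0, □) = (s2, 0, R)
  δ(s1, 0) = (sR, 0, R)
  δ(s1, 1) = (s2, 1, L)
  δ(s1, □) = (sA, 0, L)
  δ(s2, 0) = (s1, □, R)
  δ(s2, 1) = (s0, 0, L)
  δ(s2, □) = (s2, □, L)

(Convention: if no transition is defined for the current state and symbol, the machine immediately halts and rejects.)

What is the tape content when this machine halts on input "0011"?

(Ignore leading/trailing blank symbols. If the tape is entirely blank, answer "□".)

Execution trace:
Initial: [s0]0011
Step 1: δ(s0, 0) = (s2, 1, R) → 1[s2]011
Step 2: δ(s2, 0) = (s1, □, R) → 1□[s1]11
Step 3: δ(s1, 1) = (s2, 1, L) → 1[s2]□11
Step 4: δ(s2, □) = (s2, □, L) → [s2]1□11
Step 5: δ(s2, 1) = (s0, 0, L) → [s0]□0□11
Step 6: δ(s0, □) = (s2, 0, R) → 0[s2]0□11
Step 7: δ(s2, 0) = (s1, □, R) → 0□[s1]□11
Step 8: δ(s1, □) = (sA, 0, L) → 0[sA]□011

The machine reaches the accept state sA and halts.

Final tape (ignoring leading/trailing blanks): 0□011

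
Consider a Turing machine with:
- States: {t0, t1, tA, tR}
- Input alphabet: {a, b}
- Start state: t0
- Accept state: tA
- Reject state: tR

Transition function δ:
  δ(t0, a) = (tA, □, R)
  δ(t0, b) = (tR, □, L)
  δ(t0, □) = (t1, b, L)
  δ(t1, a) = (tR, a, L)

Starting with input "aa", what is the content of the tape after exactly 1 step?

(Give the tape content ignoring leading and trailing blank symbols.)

Execution trace:
Initial: [t0]aa
Step 1: δ(t0, a) = (tA, □, R) → □[tA]a

The machine reaches the accept state tA and halts.

After 1 step, the tape (ignoring leading/trailing blanks) is: a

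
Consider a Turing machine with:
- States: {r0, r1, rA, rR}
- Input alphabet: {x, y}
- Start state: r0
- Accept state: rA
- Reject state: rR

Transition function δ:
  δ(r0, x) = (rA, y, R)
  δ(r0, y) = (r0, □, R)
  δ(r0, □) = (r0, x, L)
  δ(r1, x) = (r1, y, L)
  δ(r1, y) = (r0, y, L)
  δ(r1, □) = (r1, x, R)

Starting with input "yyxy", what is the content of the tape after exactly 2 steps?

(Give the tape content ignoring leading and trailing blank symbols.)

Execution trace:
Initial: [r0]yyxy
Step 1: δ(r0, y) = (r0, □, R) → □[r0]yxy
Step 2: δ(r0, y) = (r0, □, R) → □□[r0]xy

After 2 steps, the tape (ignoring leading/trailing blanks) is: xy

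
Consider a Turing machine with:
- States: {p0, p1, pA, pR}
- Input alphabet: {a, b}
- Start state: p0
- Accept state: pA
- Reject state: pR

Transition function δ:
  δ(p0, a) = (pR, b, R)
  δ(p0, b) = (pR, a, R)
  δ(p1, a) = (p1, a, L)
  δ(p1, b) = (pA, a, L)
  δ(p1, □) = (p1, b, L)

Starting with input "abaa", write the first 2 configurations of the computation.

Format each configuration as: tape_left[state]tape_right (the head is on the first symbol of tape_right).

Transitions applied:
Step 1: δ(p0, a) = (pR, b, R)

The first 2 configurations are:
[p0]abaa ⊢ b[pR]baa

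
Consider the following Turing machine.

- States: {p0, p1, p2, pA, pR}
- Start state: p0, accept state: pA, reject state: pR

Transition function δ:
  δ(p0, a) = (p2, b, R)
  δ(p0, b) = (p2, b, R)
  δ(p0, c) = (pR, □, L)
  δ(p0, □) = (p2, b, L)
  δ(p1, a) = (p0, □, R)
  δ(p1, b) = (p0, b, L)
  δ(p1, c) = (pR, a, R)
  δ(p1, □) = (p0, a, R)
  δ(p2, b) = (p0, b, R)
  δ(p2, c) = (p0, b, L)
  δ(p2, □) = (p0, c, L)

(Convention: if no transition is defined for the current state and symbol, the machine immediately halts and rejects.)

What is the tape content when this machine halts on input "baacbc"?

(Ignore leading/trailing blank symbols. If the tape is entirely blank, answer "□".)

Execution trace:
Initial: [p0]baacbc
Step 1: δ(p0, b) = (p2, b, R) → b[p2]aacbc

No transition is defined for δ(p2, a). By convention the machine halts and rejects.

Final tape (ignoring leading/trailing blanks): baacbc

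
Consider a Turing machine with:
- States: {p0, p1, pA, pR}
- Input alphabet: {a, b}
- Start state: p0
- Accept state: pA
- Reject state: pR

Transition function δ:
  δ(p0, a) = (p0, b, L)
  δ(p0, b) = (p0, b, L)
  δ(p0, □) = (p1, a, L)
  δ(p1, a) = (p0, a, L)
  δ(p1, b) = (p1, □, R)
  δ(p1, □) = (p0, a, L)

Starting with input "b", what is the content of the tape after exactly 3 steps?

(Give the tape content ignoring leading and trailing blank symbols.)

Execution trace:
Initial: [p0]b
Step 1: δ(p0, b) = (p0, b, L) → [p0]□b
Step 2: δ(p0, □) = (p1, a, L) → [p1]□ab
Step 3: δ(p1, □) = (p0, a, L) → [p0]□aab

After 3 steps, the tape (ignoring leading/trailing blanks) is: aab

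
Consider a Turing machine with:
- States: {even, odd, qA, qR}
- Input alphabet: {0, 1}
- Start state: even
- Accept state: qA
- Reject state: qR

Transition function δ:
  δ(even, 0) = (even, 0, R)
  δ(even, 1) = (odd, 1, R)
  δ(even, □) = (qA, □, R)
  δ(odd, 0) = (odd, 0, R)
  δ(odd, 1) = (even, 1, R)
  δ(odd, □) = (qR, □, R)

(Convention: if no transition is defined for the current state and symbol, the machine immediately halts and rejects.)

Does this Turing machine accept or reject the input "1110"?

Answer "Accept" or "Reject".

Execution trace:
Initial: [even]1110
Step 1: δ(even, 1) = (odd, 1, R) → 1[odd]110
Step 2: δ(odd, 1) = (even, 1, R) → 11[even]10
Step 3: δ(even, 1) = (odd, 1, R) → 111[odd]0
Step 4: δ(odd, 0) = (odd, 0, R) → 1110[odd]□
Step 5: δ(odd, □) = (qR, □, R) → 1110□[qR]□

The machine reaches the reject state qR and halts.

Answer: Reject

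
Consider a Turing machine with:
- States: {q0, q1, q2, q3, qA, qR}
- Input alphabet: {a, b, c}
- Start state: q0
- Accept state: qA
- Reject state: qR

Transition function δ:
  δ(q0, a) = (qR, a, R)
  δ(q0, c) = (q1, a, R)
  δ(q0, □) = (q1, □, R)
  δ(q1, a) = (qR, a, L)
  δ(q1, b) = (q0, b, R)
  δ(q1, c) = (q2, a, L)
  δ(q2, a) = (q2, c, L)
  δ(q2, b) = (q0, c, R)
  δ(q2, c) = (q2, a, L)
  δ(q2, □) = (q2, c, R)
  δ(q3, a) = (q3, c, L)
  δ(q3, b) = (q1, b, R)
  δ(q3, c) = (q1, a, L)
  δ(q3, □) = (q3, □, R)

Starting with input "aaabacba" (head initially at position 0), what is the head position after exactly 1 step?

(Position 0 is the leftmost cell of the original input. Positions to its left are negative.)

Execution trace (head position shown):
Step 0: [q0]aaabacba  (head at position 0)
Step 1: move right → a[qR]aabacba  (head at position 1)

After 1 step, the head is at position 1.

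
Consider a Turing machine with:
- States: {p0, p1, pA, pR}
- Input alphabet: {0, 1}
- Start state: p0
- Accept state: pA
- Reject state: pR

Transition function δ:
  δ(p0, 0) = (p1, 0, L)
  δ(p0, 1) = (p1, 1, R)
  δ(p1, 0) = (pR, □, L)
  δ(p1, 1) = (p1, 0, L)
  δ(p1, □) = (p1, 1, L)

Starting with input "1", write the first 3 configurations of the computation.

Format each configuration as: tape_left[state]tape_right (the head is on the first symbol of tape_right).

Transitions applied:
Step 1: δ(p0, 1) = (p1, 1, R)
Step 2: δ(p1, □) = (p1, 1, L)

The first 3 configurations are:
[p0]1 ⊢ 1[p1]□ ⊢ [p1]11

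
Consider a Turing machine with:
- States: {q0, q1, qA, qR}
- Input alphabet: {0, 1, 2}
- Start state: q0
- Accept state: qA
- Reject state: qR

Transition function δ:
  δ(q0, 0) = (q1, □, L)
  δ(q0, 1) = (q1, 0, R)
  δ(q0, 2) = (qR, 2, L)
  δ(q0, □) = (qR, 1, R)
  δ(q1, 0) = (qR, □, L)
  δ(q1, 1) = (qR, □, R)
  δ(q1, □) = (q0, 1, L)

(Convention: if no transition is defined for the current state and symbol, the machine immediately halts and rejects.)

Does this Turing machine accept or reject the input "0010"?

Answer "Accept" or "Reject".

Execution trace:
Initial: [q0]0010
Step 1: δ(q0, 0) = (q1, □, L) → [q1]□□010
Step 2: δ(q1, □) = (q0, 1, L) → [q0]□1□010
Step 3: δ(q0, □) = (qR, 1, R) → 1[qR]1□010

The machine reaches the reject state qR and halts.

Answer: Reject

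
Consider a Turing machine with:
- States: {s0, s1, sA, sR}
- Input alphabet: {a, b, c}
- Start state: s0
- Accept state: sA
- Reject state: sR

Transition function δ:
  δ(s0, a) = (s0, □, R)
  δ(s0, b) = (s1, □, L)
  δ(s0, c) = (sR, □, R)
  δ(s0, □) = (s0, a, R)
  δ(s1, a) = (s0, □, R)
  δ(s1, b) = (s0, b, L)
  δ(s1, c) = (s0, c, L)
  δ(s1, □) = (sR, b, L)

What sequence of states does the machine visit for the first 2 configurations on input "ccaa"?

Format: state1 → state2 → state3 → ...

Execution trace:
Initial: [s0]ccaa
Step 1: δ(s0, c) = (sR, □, R) → □[sR]caa

The machine reaches the reject state sR and halts.

State sequence: s0 → sR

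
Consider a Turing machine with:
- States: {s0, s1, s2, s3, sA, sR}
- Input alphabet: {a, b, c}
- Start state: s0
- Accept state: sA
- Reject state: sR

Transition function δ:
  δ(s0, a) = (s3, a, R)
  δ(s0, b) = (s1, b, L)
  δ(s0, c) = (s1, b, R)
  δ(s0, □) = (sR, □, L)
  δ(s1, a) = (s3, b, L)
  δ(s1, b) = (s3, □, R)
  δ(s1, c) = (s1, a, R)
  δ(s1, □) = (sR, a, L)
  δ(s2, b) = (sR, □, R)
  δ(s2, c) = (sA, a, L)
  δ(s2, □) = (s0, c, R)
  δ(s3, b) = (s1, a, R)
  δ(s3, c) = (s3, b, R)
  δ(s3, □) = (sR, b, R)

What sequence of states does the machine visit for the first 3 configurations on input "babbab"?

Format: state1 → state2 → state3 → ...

Execution trace:
Initial: [s0]babbab
Step 1: δ(s0, b) = (s1, b, L) → [s1]□babbab
Step 2: δ(s1, □) = (sR, a, L) → [sR]□ababbab

The machine reaches the reject state sR and halts.

State sequence: s0 → s1 → sR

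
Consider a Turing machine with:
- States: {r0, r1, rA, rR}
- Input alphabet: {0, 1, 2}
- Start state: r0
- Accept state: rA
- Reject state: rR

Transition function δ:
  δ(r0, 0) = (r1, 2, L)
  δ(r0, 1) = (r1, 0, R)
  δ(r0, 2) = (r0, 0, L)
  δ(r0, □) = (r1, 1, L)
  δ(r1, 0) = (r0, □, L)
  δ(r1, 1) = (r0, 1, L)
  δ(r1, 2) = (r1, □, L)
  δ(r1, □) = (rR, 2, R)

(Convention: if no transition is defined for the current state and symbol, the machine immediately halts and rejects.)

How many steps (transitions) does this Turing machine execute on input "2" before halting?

Execution trace:
Initial: [r0]2
Step 1: δ(r0, 2) = (r0, 0, L) → [r0]□0
Step 2: δ(r0, □) = (r1, 1, L) → [r1]□10
Step 3: δ(r1, □) = (rR, 2, R) → 2[rR]10

The machine reaches the reject state rR and halts.

The machine executed 3 steps before halting.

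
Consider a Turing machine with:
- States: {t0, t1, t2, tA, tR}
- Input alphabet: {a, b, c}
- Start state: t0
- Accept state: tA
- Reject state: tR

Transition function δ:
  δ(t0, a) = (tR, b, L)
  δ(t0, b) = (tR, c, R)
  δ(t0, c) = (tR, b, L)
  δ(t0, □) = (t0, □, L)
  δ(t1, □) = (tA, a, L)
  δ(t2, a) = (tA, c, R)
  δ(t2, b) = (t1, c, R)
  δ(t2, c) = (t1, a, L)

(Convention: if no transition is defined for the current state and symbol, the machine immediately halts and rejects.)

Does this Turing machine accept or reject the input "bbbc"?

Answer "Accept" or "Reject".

Execution trace:
Initial: [t0]bbbc
Step 1: δ(t0, b) = (tR, c, R) → c[tR]bbc

The machine reaches the reject state tR and halts.

Answer: Reject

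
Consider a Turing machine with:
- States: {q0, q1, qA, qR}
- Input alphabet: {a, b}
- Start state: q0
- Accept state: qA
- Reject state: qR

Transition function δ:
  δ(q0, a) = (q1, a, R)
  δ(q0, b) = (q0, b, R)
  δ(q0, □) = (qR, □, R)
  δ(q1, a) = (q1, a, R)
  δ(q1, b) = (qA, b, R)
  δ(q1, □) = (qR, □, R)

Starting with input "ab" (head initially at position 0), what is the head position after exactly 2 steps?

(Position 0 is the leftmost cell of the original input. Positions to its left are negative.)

Execution trace (head position shown):
Step 0: [q0]ab  (head at position 0)
Step 1: move right → a[q1]b  (head at position 1)
Step 2: move right → ab[qA]□  (head at position 2)

After 2 steps, the head is at position 2.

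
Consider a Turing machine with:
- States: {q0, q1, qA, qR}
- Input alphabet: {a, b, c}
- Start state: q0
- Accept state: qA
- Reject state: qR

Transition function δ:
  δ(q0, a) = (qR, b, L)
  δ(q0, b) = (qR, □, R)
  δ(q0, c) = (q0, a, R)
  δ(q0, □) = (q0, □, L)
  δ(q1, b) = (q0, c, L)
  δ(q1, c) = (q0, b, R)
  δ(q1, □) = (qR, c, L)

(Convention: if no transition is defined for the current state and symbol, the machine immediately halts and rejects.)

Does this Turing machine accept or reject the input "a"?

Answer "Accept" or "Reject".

Execution trace:
Initial: [q0]a
Step 1: δ(q0, a) = (qR, b, L) → [qR]□b

The machine reaches the reject state qR and halts.

Answer: Reject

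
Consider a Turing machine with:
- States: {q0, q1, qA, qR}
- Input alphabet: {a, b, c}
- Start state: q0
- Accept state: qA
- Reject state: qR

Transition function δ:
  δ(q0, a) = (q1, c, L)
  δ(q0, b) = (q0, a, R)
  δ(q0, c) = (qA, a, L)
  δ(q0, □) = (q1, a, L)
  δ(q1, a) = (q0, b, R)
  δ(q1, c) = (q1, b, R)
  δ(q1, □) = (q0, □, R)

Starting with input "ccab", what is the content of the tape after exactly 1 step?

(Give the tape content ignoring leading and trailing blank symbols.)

Execution trace:
Initial: [q0]ccab
Step 1: δ(q0, c) = (qA, a, L) → [qA]□acab

The machine reaches the accept state qA and halts.

After 1 step, the tape (ignoring leading/trailing blanks) is: acab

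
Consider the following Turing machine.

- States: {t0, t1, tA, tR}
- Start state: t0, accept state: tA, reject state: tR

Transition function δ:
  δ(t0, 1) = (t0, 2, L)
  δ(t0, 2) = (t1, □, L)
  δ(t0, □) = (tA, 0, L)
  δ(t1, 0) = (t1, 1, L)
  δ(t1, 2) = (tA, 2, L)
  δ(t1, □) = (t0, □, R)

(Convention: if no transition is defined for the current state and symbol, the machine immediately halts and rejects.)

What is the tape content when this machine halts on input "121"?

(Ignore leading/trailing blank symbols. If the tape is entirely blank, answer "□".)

Execution trace:
Initial: [t0]121
Step 1: δ(t0, 1) = (t0, 2, L) → [t0]□221
Step 2: δ(t0, □) = (tA, 0, L) → [tA]□0221

The machine reaches the accept state tA and halts.

Final tape (ignoring leading/trailing blanks): 0221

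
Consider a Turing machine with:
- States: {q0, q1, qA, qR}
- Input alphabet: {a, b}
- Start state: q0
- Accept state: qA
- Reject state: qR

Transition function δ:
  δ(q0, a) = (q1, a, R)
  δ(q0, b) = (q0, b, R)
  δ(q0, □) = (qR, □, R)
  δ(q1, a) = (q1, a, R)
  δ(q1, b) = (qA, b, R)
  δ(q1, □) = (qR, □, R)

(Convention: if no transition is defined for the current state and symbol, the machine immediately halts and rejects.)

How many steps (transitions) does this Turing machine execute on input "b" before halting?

Execution trace:
Initial: [q0]b
Step 1: δ(q0, b) = (q0, b, R) → b[q0]□
Step 2: δ(q0, □) = (qR, □, R) → b□[qR]□

The machine reaches the reject state qR and halts.

The machine executed 2 steps before halting.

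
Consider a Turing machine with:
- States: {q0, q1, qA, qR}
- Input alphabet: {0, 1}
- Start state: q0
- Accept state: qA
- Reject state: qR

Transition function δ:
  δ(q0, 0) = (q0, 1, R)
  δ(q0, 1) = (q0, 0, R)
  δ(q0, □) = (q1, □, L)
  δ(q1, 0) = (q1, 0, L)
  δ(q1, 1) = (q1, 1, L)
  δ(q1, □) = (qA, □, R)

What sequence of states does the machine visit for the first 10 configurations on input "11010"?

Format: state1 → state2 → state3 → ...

Execution trace:
Initial: [q0]11010
Step 1: δ(q0, 1) = (q0, 0, R) → 0[q0]1010
Step 2: δ(q0, 1) = (q0, 0, R) → 00[q0]010
Step 3: δ(q0, 0) = (q0, 1, R) → 001[q0]10
Step 4: δ(q0, 1) = (q0, 0, R) → 0010[q0]0
Step 5: δ(q0, 0) = (q0, 1, R) → 00101[q0]□
Step 6: δ(q0, □) = (q1, □, L) → 0010[q1]1□
Step 7: δ(q1, 1) = (q1, 1, L) → 001[q1]01□
Step 8: δ(q1, 0) = (q1, 0, L) → 00[q1]101□
Step 9: δ(q1, 1) = (q1, 1, L) → 0[q1]0101□

State sequence: q0 → q0 → q0 → q0 → q0 → q0 → q1 → q1 → q1 → q1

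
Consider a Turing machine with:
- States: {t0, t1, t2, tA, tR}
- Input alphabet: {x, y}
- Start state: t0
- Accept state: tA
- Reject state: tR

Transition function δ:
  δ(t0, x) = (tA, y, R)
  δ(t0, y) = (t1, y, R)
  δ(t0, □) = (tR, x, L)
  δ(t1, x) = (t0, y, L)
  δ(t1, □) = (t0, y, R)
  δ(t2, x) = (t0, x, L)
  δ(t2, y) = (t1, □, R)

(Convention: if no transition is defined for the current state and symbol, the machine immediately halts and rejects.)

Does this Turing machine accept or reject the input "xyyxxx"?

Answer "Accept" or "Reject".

Execution trace:
Initial: [t0]xyyxxx
Step 1: δ(t0, x) = (tA, y, R) → y[tA]yyxxx

The machine reaches the accept state tA and halts.

Answer: Accept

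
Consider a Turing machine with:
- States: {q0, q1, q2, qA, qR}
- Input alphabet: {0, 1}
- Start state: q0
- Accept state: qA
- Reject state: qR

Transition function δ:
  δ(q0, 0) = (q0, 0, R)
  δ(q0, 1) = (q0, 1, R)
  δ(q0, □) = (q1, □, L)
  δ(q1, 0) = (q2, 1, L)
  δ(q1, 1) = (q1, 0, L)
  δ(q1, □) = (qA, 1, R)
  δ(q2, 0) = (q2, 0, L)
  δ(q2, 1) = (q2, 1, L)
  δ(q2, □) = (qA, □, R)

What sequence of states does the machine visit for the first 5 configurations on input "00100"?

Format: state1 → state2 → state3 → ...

Execution trace:
Initial: [q0]00100
Step 1: δ(q0, 0) = (q0, 0, R) → 0[q0]0100
Step 2: δ(q0, 0) = (q0, 0, R) → 00[q0]100
Step 3: δ(q0, 1) = (q0, 1, R) → 001[q0]00
Step 4: δ(q0, 0) = (q0, 0, R) → 0010[q0]0

State sequence: q0 → q0 → q0 → q0 → q0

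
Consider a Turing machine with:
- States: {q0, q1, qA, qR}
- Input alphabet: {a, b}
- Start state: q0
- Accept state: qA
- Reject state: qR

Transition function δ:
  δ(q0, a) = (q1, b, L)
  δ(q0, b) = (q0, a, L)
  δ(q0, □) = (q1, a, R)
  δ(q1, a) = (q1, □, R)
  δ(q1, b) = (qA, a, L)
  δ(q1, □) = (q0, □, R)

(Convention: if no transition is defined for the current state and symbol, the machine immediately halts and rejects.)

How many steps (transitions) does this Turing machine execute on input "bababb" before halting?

Execution trace:
Initial: [q0]bababb
Step 1: δ(q0, b) = (q0, a, L) → [q0]□aababb
Step 2: δ(q0, □) = (q1, a, R) → a[q1]aababb
Step 3: δ(q1, a) = (q1, □, R) → a□[q1]ababb
Step 4: δ(q1, a) = (q1, □, R) → a□□[q1]babb
Step 5: δ(q1, b) = (qA, a, L) → a□[qA]□aabb

The machine reaches the accept state qA and halts.

The machine executed 5 steps before halting.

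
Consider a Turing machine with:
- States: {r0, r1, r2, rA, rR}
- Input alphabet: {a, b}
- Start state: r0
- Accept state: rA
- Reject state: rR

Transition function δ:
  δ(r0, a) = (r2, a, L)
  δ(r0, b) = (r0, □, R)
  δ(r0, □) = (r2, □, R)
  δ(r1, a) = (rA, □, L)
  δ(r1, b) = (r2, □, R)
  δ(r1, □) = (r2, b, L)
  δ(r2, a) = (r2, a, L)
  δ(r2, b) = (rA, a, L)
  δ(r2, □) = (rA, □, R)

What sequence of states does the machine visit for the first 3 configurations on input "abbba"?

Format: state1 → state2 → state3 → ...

Execution trace:
Initial: [r0]abbba
Step 1: δ(r0, a) = (r2, a, L) → [r2]□abbba
Step 2: δ(r2, □) = (rA, □, R) → □[rA]abbba

The machine reaches the accept state rA and halts.

State sequence: r0 → r2 → rA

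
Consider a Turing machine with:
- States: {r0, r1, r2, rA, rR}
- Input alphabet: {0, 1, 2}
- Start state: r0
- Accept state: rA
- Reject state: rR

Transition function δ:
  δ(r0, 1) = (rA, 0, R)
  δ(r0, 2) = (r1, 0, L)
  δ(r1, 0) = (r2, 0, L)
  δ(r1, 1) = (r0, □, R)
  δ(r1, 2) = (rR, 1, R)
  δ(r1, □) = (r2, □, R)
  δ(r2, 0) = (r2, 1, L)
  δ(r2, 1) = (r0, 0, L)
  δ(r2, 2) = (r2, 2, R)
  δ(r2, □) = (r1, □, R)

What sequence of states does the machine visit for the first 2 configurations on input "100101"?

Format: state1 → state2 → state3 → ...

Execution trace:
Initial: [r0]100101
Step 1: δ(r0, 1) = (rA, 0, R) → 0[rA]00101

The machine reaches the accept state rA and halts.

State sequence: r0 → rA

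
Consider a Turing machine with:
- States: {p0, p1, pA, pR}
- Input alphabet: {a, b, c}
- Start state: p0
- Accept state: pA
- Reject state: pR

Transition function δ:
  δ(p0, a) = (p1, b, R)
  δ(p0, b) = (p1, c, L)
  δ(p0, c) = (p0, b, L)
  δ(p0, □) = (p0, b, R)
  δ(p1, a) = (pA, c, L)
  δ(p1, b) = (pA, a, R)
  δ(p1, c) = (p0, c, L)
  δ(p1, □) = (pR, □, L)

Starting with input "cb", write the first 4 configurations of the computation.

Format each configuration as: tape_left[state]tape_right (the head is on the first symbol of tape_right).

Transitions applied:
Step 1: δ(p0, c) = (p0, b, L)
Step 2: δ(p0, □) = (p0, b, R)
Step 3: δ(p0, b) = (p1, c, L)

The first 4 configurations are:
[p0]cb ⊢ [p0]□bb ⊢ b[p0]bb ⊢ [p1]bcb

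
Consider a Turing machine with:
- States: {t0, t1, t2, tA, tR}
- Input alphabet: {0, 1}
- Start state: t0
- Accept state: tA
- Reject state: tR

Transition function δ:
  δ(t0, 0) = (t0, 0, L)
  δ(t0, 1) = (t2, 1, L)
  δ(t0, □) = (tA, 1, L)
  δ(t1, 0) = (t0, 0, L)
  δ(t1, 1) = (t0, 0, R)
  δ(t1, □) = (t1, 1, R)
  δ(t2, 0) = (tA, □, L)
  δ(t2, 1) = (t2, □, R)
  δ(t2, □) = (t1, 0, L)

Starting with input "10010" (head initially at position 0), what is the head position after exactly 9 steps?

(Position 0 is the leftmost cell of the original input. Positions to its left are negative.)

Execution trace (head position shown):
Step 0: [t0]10010  (head at position 0)
Step 1: move left → [t2]□10010  (head at position -1)
Step 2: move left → [t1]□010010  (head at position -2)
Step 3: move right → 1[t1]010010  (head at position -1)
Step 4: move left → [t0]1010010  (head at position -2)
Step 5: move left → [t2]□1010010  (head at position -3)
Step 6: move left → [t1]□01010010  (head at position -4)
Step 7: move right → 1[t1]01010010  (head at position -3)
Step 8: move left → [t0]101010010  (head at position -4)
Step 9: move left → [t2]□101010010  (head at position -5)

After 9 steps, the head is at position -5.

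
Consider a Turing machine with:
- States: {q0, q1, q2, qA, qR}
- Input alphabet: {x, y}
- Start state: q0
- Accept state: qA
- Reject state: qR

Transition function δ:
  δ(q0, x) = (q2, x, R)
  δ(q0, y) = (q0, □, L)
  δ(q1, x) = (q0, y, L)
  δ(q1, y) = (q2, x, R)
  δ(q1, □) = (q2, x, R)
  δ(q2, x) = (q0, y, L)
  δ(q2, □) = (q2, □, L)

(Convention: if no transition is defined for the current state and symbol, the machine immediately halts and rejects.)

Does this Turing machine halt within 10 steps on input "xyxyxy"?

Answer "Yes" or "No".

Execution trace:
Initial: [q0]xyxyxy
Step 1: δ(q0, x) = (q2, x, R) → x[q2]yxyxy

No transition is defined for δ(q2, y). By convention the machine halts and rejects.
The machine halted after 1 step (within the 10-step bound).

Answer: Yes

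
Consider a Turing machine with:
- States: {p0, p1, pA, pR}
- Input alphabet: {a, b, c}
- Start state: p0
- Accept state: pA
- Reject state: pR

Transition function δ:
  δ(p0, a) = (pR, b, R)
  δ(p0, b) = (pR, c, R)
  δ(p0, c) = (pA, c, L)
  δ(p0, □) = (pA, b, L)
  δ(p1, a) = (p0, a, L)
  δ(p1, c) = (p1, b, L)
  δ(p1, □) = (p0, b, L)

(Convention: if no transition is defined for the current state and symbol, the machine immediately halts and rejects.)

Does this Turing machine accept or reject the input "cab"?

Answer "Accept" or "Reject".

Execution trace:
Initial: [p0]cab
Step 1: δ(p0, c) = (pA, c, L) → [pA]□cab

The machine reaches the accept state pA and halts.

Answer: Accept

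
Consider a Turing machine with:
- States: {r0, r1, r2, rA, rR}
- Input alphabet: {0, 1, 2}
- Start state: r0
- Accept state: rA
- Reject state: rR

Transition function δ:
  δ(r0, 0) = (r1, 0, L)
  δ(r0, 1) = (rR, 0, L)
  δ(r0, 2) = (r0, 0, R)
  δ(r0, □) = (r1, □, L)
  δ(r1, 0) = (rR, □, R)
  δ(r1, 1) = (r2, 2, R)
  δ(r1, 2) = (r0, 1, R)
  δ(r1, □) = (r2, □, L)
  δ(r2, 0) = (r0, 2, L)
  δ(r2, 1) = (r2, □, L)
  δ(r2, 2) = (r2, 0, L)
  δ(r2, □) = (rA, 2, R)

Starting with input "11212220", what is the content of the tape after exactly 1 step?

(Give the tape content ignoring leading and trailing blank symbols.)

Execution trace:
Initial: [r0]11212220
Step 1: δ(r0, 1) = (rR, 0, L) → [rR]□01212220

The machine reaches the reject state rR and halts.

After 1 step, the tape (ignoring leading/trailing blanks) is: 01212220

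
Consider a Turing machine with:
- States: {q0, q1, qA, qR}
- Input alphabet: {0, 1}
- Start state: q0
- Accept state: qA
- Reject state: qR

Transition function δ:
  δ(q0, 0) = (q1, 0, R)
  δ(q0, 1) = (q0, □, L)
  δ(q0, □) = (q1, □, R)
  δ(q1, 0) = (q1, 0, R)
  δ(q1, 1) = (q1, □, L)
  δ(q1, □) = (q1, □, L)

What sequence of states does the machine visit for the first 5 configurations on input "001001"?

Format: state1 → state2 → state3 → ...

Execution trace:
Initial: [q0]001001
Step 1: δ(q0, 0) = (q1, 0, R) → 0[q1]01001
Step 2: δ(q1, 0) = (q1, 0, R) → 00[q1]1001
Step 3: δ(q1, 1) = (q1, □, L) → 0[q1]0□001
Step 4: δ(q1, 0) = (q1, 0, R) → 00[q1]□001

State sequence: q0 → q1 → q1 → q1 → q1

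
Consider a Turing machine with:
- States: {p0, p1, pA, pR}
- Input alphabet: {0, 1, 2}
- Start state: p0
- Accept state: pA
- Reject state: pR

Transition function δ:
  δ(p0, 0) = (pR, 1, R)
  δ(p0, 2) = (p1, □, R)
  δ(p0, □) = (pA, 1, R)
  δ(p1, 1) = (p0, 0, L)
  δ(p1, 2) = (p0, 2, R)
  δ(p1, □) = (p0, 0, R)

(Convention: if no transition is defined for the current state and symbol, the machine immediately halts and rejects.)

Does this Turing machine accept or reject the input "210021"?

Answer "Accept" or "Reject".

Execution trace:
Initial: [p0]210021
Step 1: δ(p0, 2) = (p1, □, R) → □[p1]10021
Step 2: δ(p1, 1) = (p0, 0, L) → [p0]□00021
Step 3: δ(p0, □) = (pA, 1, R) → 1[pA]00021

The machine reaches the accept state pA and halts.

Answer: Accept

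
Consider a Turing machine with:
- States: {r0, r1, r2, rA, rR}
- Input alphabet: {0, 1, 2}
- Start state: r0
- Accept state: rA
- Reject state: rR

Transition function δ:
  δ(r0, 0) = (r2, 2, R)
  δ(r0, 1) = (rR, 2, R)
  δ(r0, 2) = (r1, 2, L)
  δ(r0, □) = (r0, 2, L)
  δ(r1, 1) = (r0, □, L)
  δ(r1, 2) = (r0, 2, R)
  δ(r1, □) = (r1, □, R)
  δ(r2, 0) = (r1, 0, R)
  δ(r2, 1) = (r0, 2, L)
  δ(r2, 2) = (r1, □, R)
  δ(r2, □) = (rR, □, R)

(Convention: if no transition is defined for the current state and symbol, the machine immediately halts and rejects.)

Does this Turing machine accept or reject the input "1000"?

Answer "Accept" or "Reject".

Execution trace:
Initial: [r0]1000
Step 1: δ(r0, 1) = (rR, 2, R) → 2[rR]000

The machine reaches the reject state rR and halts.

Answer: Reject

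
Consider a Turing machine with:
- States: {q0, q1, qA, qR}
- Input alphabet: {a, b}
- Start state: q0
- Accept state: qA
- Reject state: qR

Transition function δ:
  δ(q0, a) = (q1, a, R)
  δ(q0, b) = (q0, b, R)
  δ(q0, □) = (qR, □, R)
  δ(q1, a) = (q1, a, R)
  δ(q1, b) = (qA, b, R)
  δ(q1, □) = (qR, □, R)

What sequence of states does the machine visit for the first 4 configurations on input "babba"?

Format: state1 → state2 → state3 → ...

Execution trace:
Initial: [q0]babba
Step 1: δ(q0, b) = (q0, b, R) → b[q0]abba
Step 2: δ(q0, a) = (q1, a, R) → ba[q1]bba
Step 3: δ(q1, b) = (qA, b, R) → bab[qA]ba

The machine reaches the accept state qA and halts.

State sequence: q0 → q0 → q1 → qA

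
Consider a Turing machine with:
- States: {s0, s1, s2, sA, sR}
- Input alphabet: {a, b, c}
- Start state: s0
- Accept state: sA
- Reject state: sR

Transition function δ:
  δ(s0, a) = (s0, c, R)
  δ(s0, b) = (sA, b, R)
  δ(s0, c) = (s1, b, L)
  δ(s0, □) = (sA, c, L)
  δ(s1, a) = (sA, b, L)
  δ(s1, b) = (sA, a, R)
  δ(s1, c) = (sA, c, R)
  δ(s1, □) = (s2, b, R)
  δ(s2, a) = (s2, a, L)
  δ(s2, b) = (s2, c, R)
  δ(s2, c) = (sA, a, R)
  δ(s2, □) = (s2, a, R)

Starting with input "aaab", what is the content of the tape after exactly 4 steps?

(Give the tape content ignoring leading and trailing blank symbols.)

Execution trace:
Initial: [s0]aaab
Step 1: δ(s0, a) = (s0, c, R) → c[s0]aab
Step 2: δ(s0, a) = (s0, c, R) → cc[s0]ab
Step 3: δ(s0, a) = (s0, c, R) → ccc[s0]b
Step 4: δ(s0, b) = (sA, b, R) → cccb[sA]□

The machine reaches the accept state sA and halts.

After 4 steps, the tape (ignoring leading/trailing blanks) is: cccb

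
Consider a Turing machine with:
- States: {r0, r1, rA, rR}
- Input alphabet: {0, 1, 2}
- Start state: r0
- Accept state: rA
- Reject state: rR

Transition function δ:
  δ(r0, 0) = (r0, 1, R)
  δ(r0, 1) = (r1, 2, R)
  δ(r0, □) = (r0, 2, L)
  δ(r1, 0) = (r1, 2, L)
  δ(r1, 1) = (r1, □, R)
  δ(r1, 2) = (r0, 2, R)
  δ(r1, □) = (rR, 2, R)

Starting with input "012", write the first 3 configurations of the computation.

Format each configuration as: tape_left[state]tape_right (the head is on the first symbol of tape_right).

Transitions applied:
Step 1: δ(r0, 0) = (r0, 1, R)
Step 2: δ(r0, 1) = (r1, 2, R)

The first 3 configurations are:
[r0]012 ⊢ 1[r0]12 ⊢ 12[r1]2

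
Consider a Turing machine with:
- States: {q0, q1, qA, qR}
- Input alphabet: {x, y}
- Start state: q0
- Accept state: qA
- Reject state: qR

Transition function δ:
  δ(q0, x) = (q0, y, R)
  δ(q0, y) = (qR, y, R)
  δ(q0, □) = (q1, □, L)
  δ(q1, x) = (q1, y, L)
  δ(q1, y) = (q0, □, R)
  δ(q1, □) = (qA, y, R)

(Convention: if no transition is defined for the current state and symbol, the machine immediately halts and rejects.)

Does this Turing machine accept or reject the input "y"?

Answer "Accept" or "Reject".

Execution trace:
Initial: [q0]y
Step 1: δ(q0, y) = (qR, y, R) → y[qR]□

The machine reaches the reject state qR and halts.

Answer: Reject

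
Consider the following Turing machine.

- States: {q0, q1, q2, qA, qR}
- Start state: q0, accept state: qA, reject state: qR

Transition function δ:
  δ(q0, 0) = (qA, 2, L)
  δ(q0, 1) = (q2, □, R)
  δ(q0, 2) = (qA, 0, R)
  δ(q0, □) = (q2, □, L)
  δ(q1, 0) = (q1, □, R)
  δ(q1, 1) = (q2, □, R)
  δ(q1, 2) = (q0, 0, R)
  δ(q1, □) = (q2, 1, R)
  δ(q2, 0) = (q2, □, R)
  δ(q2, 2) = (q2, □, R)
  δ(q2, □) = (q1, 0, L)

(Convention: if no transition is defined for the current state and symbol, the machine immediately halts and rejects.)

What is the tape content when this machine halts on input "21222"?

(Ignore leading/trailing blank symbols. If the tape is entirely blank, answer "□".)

Execution trace:
Initial: [q0]21222
Step 1: δ(q0, 2) = (qA, 0, R) → 0[qA]1222

The machine reaches the accept state qA and halts.

Final tape (ignoring leading/trailing blanks): 01222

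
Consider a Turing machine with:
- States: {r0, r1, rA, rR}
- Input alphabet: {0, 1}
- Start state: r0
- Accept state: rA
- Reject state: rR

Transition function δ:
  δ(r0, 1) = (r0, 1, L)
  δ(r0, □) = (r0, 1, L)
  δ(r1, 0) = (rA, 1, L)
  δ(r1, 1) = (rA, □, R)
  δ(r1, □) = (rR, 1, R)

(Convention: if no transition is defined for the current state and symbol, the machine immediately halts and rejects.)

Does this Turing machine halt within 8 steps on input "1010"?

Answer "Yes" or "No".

Execution trace:
Initial: [r0]1010
Step 1: δ(r0, 1) = (r0, 1, L) → [r0]□1010
Step 2: δ(r0, □) = (r0, 1, L) → [r0]□11010
Step 3: δ(r0, □) = (r0, 1, L) → [r0]□111010
Step 4: δ(r0, □) = (r0, 1, L) → [r0]□1111010
Step 5: δ(r0, □) = (r0, 1, L) → [r0]□11111010
Step 6: δ(r0, □) = (r0, 1, L) → [r0]□111111010
Step 7: δ(r0, □) = (r0, 1, L) → [r0]□1111111010
Step 8: δ(r0, □) = (r0, 1, L) → [r0]□11111111010

The machine has not reached a halting state after 8 steps.
The machine did not halt within the 8-step bound.

Answer: No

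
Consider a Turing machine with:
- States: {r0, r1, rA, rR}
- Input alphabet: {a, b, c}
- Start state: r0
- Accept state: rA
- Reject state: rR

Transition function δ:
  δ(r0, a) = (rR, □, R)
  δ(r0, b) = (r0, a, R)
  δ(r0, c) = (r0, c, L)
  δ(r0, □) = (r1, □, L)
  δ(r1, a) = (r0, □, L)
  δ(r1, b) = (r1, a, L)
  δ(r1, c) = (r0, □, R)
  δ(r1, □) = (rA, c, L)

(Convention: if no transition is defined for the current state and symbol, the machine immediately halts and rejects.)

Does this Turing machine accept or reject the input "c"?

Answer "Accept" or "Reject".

Execution trace:
Initial: [r0]c
Step 1: δ(r0, c) = (r0, c, L) → [r0]□c
Step 2: δ(r0, □) = (r1, □, L) → [r1]□□c
Step 3: δ(r1, □) = (rA, c, L) → [rA]□c□c

The machine reaches the accept state rA and halts.

Answer: Accept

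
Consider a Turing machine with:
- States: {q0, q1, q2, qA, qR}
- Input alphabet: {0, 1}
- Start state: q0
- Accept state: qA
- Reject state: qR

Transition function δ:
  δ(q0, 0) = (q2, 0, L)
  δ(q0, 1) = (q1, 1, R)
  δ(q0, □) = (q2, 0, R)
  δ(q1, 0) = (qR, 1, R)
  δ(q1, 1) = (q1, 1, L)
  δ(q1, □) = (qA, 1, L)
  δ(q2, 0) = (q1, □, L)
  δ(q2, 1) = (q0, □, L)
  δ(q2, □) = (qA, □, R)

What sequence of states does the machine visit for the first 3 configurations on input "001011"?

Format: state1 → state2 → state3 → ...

Execution trace:
Initial: [q0]001011
Step 1: δ(q0, 0) = (q2, 0, L) → [q2]□001011
Step 2: δ(q2, □) = (qA, □, R) → □[qA]001011

The machine reaches the accept state qA and halts.

State sequence: q0 → q2 → qA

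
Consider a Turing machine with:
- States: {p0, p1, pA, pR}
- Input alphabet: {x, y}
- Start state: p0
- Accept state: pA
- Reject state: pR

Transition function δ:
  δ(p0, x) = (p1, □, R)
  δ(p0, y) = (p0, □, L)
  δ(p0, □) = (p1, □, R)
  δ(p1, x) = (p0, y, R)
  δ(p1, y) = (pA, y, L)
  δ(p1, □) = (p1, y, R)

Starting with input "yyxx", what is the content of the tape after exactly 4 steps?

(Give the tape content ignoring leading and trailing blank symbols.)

Execution trace:
Initial: [p0]yyxx
Step 1: δ(p0, y) = (p0, □, L) → [p0]□□yxx
Step 2: δ(p0, □) = (p1, □, R) → □[p1]□yxx
Step 3: δ(p1, □) = (p1, y, R) → □y[p1]yxx
Step 4: δ(p1, y) = (pA, y, L) → □[pA]yyxx

The machine reaches the accept state pA and halts.

After 4 steps, the tape (ignoring leading/trailing blanks) is: yyxx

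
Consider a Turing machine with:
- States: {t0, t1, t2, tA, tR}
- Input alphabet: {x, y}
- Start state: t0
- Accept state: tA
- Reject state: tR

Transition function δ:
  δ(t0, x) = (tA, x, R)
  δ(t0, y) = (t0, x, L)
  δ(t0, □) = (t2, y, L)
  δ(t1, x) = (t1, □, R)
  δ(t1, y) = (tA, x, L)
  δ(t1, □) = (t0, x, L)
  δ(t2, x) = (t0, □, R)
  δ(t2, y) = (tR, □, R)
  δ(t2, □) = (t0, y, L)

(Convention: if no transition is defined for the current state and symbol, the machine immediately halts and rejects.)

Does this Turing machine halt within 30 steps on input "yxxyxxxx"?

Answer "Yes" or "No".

Execution trace:
Initial: [t0]yxxyxxxx
Step 1: δ(t0, y) = (t0, x, L) → [t0]□xxxyxxxx
Step 2: δ(t0, □) = (t2, y, L) → [t2]□yxxxyxxxx
Step 3: δ(t2, □) = (t0, y, L) → [t0]□yyxxxyxxxx
Step 4: δ(t0, □) = (t2, y, L) → [t2]□yyyxxxyxxxx
Step 5: δ(t2, □) = (t0, y, L) → [t0]□yyyyxxxyxxxx
Step 6: δ(t0, □) = (t2, y, L) → [t2]□yyyyyxxxyxxxx
Step 7: δ(t2, □) = (t0, y, L) → [t0]□yyyyyyxxxyxxxx
Step 8: δ(t0, □) = (t2, y, L) → [t2]□yyyyyyyxxxyxxxx
Step 9: δ(t2, □) = (t0, y, L) → [t0]□yyyyyyyyxxxyxxxx
Step 10: δ(t0, □) = (t2, y, L) → [t2]□yyyyyyyyyxxxyxxxx
Step 11: δ(t2, □) = (t0, y, L) → [t0]□yyyyyyyyyyxxxyxxxx
Step 12: δ(t0, □) = (t2, y, L) → [t2]□yyyyyyyyyyyxxxyxxxx
Step 13: δ(t2, □) = (t0, y, L) → [t0]□yyyyyyyyyyyyxxxyxxxx
Step 14: δ(t0, □) = (t2, y, L) → [t2]□yyyyyyyyyyyyyxxxyxxxx
Step 15: δ(t2, □) = (t0, y, L) → [t0]□yyyyyyyyyyyyyyxxxyxxxx
Step 16: δ(t0, □) = (t2, y, L) → [t2]□yyyyyyyyyyyyyyyxxxyxxxx
Step 17: δ(t2, □) = (t0, y, L) → [t0]□yyyyyyyyyyyyyyyyxxxyxxxx
Step 18: δ(t0, □) = (t2, y, L) → [t2]□yyyyyyyyyyyyyyyyyxxxyxxxx
Step 19: δ(t2, □) = (t0, y, L) → [t0]□yyyyyyyyyyyyyyyyyyxxxyxxxx
Step 20: δ(t0, □) = (t2, y, L) → [t2]□yyyyyyyyyyyyyyyyyyyxxxyxxxx
Step 21: δ(t2, □) = (t0, y, L) → [t0]□yyyyyyyyyyyyyyyyyyyyxxxyxxxx
Step 22: δ(t0, □) = (t2, y, L) → [t2]□yyyyyyyyyyyyyyyyyyyyyxxxyxxxx
Step 23: δ(t2, □) = (t0, y, L) → [t0]□yyyyyyyyyyyyyyyyyyyyyyxxxyxxxx
Step 24: δ(t0, □) = (t2, y, L) → [t2]□yyyyyyyyyyyyyyyyyyyyyyyxxxyxxxx
Step 25: δ(t2, □) = (t0, y, L) → [t0]□yyyyyyyyyyyyyyyyyyyyyyyyxxxyxxxx
Step 26: δ(t0, □) = (t2, y, L) → [t2]□yyyyyyyyyyyyyyyyyyyyyyyyyxxxyxxxx
Step 27: δ(t2, □) = (t0, y, L) → [t0]□yyyyyyyyyyyyyyyyyyyyyyyyyyxxxyxxxx
Step 28: δ(t0, □) = (t2, y, L) → [t2]□yyyyyyyyyyyyyyyyyyyyyyyyyyyxxxyxxxx
Step 29: δ(t2, □) = (t0, y, L) → [t0]□yyyyyyyyyyyyyyyyyyyyyyyyyyyyxxxyxxxx
Step 30: δ(t0, □) = (t2, y, L) → [t2]□yyyyyyyyyyyyyyyyyyyyyyyyyyyyyxxxyxxxx

The machine has not reached a halting state after 30 steps.
The machine did not halt within the 30-step bound.

Answer: No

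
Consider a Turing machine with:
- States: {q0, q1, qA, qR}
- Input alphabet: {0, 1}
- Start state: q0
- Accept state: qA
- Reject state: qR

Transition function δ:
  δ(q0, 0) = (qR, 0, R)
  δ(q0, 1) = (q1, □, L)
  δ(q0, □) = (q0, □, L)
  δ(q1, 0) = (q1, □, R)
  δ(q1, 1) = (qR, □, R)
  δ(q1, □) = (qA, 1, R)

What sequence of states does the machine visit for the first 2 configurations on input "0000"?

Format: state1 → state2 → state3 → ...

Execution trace:
Initial: [q0]0000
Step 1: δ(q0, 0) = (qR, 0, R) → 0[qR]000

The machine reaches the reject state qR and halts.

State sequence: q0 → qR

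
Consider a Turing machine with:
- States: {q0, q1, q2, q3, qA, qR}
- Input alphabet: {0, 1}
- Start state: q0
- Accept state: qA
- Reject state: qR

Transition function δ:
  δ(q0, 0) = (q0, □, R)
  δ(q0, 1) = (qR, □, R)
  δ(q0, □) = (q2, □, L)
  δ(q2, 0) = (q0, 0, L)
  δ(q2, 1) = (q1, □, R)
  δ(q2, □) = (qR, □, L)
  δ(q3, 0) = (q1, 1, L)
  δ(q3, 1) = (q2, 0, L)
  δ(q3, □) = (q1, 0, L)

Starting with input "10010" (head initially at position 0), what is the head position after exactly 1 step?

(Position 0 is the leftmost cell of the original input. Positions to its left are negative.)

Execution trace (head position shown):
Step 0: [q0]10010  (head at position 0)
Step 1: move right → □[qR]0010  (head at position 1)

After 1 step, the head is at position 1.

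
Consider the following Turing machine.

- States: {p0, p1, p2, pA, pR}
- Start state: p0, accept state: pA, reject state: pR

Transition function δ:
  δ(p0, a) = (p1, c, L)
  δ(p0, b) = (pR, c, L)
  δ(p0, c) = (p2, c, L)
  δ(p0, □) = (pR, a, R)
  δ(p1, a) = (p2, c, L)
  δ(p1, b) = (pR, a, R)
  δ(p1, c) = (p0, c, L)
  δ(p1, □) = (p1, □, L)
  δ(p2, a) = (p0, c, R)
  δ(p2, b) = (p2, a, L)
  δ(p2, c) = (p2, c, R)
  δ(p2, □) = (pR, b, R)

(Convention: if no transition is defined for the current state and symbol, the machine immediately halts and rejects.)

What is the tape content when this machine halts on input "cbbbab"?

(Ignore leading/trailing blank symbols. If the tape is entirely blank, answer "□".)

Execution trace:
Initial: [p0]cbbbab
Step 1: δ(p0, c) = (p2, c, L) → [p2]□cbbbab
Step 2: δ(p2, □) = (pR, b, R) → b[pR]cbbbab

The machine reaches the reject state pR and halts.

Final tape (ignoring leading/trailing blanks): bcbbbab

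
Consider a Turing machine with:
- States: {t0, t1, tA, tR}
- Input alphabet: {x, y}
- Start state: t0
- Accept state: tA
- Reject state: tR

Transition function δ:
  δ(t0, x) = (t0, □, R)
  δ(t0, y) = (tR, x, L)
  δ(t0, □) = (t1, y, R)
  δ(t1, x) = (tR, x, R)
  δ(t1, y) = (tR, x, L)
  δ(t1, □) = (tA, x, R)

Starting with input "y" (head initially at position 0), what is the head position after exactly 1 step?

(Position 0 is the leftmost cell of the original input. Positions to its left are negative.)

Execution trace (head position shown):
Step 0: [t0]y  (head at position 0)
Step 1: move left → [tR]□x  (head at position -1)

After 1 step, the head is at position -1.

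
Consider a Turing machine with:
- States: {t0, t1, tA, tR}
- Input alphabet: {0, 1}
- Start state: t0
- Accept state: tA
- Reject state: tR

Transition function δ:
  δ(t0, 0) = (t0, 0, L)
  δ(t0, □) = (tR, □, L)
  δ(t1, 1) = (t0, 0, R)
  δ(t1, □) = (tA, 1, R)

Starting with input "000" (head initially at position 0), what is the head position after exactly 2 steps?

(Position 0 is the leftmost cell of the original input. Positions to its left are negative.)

Execution trace (head position shown):
Step 0: [t0]000  (head at position 0)
Step 1: move left → [t0]□000  (head at position -1)
Step 2: move left → [tR]□□000  (head at position -2)

After 2 steps, the head is at position -2.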